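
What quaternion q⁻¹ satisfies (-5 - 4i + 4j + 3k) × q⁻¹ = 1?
-0.0758 + 0.0606i - 0.0606j - 0.0455k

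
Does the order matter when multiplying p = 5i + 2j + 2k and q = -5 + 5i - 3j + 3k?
Yes: pq = -25 - 13i - 15j - 35k ≠ -25 - 37i - 5j + 15k = qp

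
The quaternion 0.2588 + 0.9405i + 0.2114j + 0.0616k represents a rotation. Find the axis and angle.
axis = (0.9737, 0.2189, 0.0638), θ = 5π/6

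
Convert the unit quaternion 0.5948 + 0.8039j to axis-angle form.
axis = (0, 1, 0), θ = 107°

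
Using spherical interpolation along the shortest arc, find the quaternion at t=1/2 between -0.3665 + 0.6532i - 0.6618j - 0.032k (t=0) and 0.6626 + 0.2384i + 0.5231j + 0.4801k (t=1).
-0.6046 + 0.2437i - 0.6961j - 0.3009k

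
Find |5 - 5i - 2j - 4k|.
√70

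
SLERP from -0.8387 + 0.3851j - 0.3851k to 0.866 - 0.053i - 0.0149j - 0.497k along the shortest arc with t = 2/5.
-0.9634 + 0.0245i + 0.2653j - 0.0284k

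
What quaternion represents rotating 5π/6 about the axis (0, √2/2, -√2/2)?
0.2588 + 0.683j - 0.683k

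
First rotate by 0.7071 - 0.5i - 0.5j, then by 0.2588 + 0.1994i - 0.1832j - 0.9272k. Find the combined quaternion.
0.1911 - 0.452i + 0.2047j - 0.8469k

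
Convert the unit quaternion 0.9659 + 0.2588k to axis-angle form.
axis = (0, 0, 1), θ = π/6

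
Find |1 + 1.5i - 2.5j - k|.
3.24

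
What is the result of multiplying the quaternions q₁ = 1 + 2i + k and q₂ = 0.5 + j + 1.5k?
-1 - 2j + 4k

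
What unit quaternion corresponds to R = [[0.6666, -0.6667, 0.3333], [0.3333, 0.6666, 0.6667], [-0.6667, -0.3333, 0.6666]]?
0.866 - 0.2887i + 0.2887j + 0.2887k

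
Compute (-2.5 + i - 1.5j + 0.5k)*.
-2.5 - i + 1.5j - 0.5k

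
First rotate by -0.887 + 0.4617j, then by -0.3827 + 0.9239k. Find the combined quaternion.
0.3395 - 0.4266i - 0.1767j - 0.8195k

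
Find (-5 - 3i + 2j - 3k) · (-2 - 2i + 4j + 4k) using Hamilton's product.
8 + 36i - 6j - 22k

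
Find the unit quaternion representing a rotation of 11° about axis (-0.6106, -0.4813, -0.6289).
0.9954 - 0.0585i - 0.0461j - 0.0603k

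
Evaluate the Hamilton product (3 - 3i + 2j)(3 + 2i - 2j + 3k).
19 + 3i + 9j + 11k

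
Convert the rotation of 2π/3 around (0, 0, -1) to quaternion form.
0.5 - 0.866k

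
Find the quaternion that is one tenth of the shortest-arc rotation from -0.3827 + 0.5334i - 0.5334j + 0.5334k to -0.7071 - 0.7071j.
-0.4334 + 0.4922i - 0.5725j + 0.4922k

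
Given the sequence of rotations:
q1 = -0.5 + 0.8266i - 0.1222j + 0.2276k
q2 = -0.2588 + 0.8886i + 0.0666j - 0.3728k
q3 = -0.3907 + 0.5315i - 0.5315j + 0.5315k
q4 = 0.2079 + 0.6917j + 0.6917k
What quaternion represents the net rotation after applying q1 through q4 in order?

q2 · q1 = -0.5121 - 0.6886i - 0.5121j - 0.0361k
q3 · q2 · q1 = 0.3131 + 0.2882i + 0.1255j - 0.8962k
q4 · q3 · q2 · q1 = 0.5982 - 0.6468i + 0.442j - 0.1691k
0.5982 - 0.6468i + 0.442j - 0.1691k


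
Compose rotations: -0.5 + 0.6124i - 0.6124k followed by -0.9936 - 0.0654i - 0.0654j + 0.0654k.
0.5769 - 0.5357i + 0.0327j + 0.6158k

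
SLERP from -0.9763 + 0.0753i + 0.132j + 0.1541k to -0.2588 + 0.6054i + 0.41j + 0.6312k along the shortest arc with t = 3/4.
-0.5115 + 0.5224i + 0.3785j + 0.5677k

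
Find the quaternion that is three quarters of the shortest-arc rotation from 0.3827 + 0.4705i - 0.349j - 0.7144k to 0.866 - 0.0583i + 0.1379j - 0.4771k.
0.8041 + 0.0886i + 0.0102j - 0.5878k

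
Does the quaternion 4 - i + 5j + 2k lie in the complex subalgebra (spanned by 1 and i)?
No. The quaternion 4 - i + 5j + 2k has j-coefficient y = 5 and k-coefficient z = 2, not both zero, so it does not lie in the complex subalgebra spanned by 1 and i.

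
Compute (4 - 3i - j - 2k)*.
4 + 3i + j + 2k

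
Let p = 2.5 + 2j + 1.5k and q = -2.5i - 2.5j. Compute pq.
5 - 2.5i - 10j + 5k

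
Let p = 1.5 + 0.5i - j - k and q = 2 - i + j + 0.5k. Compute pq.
5 + 0.25j - 1.75k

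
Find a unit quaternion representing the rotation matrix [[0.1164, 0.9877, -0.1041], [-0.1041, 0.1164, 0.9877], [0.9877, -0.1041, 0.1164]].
0.5808 - 0.47i - 0.47j - 0.47k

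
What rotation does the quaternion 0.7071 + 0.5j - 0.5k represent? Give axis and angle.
axis = (0, √2/2, -√2/2), θ = π/2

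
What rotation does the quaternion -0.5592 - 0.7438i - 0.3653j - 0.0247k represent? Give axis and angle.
axis = (-0.8972, -0.4406, -0.0298), θ = 248°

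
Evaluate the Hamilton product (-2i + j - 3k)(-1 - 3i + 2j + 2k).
-2 + 10i + 12j + 2k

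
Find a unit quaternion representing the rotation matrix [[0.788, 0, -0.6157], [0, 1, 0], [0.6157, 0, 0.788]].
0.9455 - 0.3256j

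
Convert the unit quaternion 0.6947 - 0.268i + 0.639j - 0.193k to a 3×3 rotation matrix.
[[0.1089, -0.0743, 0.9913], [-0.6107, 0.7819, 0.1257], [-0.7844, -0.619, 0.0397]]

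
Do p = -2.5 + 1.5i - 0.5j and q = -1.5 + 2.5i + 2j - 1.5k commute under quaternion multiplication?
No: pq = 1 - 7.75i - 2j + 8k ≠ 1 - 9.25i - 6.5j - 0.5k = qp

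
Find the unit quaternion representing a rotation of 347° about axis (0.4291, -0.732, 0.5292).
-0.9936 + 0.0486i - 0.0829j + 0.0599k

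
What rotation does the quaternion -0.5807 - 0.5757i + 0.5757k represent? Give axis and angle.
axis = (-√2/2, 0, √2/2), θ = 251°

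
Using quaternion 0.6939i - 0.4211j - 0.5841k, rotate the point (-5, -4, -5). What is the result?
(6.576, 3.044, 3.674)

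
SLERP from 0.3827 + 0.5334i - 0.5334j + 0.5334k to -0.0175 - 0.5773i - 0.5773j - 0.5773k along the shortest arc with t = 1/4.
0.3308 + 0.6402i - 0.2661j + 0.6402k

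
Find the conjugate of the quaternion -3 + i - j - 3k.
-3 - i + j + 3k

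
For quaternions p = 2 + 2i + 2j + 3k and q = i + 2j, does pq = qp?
No: pq = -6 - 4i + 7j + 2k ≠ -6 + 8i + j - 2k = qp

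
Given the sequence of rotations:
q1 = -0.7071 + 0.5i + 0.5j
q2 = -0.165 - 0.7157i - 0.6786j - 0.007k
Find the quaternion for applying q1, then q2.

q2 · q1 = 0.8138 + 0.4271i + 0.3938j - 0.0136k
0.8138 + 0.4271i + 0.3938j - 0.0136k


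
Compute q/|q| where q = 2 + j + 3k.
0.5345 + 0.2673j + 0.8018k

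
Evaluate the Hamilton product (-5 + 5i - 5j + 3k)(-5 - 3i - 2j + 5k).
15 - 29i + j - 65k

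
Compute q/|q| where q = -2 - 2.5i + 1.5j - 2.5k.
-0.4619 - 0.5774i + 0.3464j - 0.5774k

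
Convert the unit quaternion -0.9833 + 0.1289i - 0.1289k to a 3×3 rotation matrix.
[[0.9668, -0.2535, -0.0332], [0.2535, 0.9335, 0.2535], [-0.0332, -0.2535, 0.9668]]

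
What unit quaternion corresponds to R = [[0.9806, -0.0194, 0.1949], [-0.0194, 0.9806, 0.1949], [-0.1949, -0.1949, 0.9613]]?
0.9903 - 0.0984i + 0.0984j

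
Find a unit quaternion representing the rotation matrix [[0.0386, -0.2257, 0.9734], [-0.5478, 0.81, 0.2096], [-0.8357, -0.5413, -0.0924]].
0.6626 - 0.2833i + 0.6826j - 0.1215k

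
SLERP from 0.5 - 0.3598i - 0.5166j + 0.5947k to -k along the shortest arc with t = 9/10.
0.058 - 0.0417i - 0.0599j + 0.9956k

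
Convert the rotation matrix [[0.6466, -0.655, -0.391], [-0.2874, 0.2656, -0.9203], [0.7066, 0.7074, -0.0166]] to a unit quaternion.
0.6884 + 0.5911i - 0.3986j + 0.1335k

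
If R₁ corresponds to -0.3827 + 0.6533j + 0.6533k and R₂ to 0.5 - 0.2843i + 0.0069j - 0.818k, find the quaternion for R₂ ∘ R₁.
0.3385 + 0.6477i + 0.5097j + 0.454k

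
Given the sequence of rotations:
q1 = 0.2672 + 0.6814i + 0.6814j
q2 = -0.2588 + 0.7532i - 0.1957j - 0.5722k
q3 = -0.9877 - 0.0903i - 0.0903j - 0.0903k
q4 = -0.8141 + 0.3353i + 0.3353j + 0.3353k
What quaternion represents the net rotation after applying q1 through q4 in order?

q2 · q1 = -0.449 + 0.4148i - 0.6185j + 0.4937k
q3 · q2 · q1 = 0.4697 - 0.4696i + 0.6586j - 0.3538k
q4 · q3 · q2 · q1 = -0.3271 + 0.2003i - 0.4175j + 0.8238k
-0.3271 + 0.2003i - 0.4175j + 0.8238k


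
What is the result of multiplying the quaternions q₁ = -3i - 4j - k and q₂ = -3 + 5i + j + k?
20 + 6i + 10j + 20k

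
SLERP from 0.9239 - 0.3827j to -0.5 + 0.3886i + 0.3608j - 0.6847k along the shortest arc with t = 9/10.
0.5701 - 0.3599i - 0.3785j + 0.6342k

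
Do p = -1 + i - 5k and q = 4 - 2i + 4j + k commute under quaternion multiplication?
No: pq = 3 + 26i + 5j - 17k ≠ 3 - 14i - 13j - 25k = qp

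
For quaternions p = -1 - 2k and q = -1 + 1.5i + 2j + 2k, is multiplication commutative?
No: pq = 5 + 2.5i - 5j ≠ 5 - 5.5i + j = qp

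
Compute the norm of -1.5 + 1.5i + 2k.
2.915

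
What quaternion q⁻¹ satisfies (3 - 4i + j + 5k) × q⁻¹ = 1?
0.0588 + 0.0784i - 0.0196j - 0.098k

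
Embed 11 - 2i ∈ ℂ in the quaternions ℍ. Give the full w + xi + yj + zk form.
11 - 2i + 0j + 0k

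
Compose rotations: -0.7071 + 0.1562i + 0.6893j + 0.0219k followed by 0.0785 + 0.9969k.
-0.0773 - 0.6749i + 0.2098j - 0.7032k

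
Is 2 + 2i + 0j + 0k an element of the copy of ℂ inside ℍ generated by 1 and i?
Yes. The quaternion 2 + 2i has j- and k-coefficients y = z = 0, so it lies in the complex subalgebra spanned by 1 and i.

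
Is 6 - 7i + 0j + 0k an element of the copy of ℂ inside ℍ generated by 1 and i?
Yes. The quaternion 6 - 7i has j- and k-coefficients y = z = 0, so it lies in the complex subalgebra spanned by 1 and i.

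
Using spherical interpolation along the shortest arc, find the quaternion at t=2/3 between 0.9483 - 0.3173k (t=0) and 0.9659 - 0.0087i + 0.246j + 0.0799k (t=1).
0.9843 - 0.0059i + 0.1675j - 0.055k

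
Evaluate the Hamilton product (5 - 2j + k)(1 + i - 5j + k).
-6 + 8i - 26j + 8k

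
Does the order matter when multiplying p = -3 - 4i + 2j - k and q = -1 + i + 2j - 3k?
Yes: pq = -3i - 21j ≠ 5i + 5j + 20k = qp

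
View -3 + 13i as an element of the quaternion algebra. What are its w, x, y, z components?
-3 + 13i + 0j + 0k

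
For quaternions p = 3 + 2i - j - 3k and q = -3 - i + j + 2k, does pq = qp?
No: pq = -8i + 5j + 16k ≠ -10i + 7j + 14k = qp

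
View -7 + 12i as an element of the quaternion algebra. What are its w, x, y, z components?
-7 + 12i + 0j + 0k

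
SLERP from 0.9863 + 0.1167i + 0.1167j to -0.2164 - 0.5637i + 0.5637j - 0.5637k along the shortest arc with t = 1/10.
0.9781 + 0.1902i + 0.0342j + 0.078k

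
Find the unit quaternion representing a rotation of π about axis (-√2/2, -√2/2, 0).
-0.7071i - 0.7071j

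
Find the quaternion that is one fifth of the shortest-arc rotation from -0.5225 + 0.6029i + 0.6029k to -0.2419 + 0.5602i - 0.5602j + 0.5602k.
-0.4804 + 0.6144i - 0.1198j + 0.6144k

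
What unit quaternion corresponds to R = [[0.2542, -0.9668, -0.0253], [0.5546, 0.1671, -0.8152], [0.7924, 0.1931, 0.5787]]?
0.7071 + 0.3565i - 0.2891j + 0.5379k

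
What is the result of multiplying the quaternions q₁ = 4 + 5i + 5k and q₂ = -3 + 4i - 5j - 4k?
-12 + 26i + 20j - 56k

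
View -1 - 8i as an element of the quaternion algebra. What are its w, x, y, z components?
-1 - 8i + 0j + 0k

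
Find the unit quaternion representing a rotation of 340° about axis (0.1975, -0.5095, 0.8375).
-0.9848 + 0.0343i - 0.0885j + 0.1454k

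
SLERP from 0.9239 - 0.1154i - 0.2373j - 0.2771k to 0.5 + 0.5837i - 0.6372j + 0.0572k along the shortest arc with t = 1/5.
0.9075 + 0.0399i - 0.3537j - 0.2231k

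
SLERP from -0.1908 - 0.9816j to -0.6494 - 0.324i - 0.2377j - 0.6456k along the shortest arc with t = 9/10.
-0.6394 - 0.3067i - 0.3514j - 0.6112k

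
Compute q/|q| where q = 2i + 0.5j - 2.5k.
0.6172i + 0.1543j - 0.7715k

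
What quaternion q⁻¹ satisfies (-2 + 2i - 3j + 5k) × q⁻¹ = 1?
-0.0476 - 0.0476i + 0.0714j - 0.119k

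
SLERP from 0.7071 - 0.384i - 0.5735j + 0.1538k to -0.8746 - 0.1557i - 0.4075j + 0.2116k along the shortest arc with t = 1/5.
0.8603 - 0.301i - 0.4034j + 0.0812k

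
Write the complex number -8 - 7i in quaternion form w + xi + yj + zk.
-8 - 7i + 0j + 0k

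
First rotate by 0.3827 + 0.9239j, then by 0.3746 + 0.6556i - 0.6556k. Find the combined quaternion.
0.1434 + 0.8566i + 0.3461j + 0.3548k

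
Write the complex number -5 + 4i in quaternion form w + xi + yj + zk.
-5 + 4i + 0j + 0k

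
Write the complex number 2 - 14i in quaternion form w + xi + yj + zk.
2 - 14i + 0j + 0k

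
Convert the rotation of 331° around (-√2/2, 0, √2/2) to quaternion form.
-0.9681 - 0.177i + 0.177k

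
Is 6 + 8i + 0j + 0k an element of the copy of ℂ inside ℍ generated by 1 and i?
Yes. The quaternion 6 + 8i has j- and k-coefficients y = z = 0, so it lies in the complex subalgebra spanned by 1 and i.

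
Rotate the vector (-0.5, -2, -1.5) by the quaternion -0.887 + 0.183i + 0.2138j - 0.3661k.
(1.592, -1.946, -0.423)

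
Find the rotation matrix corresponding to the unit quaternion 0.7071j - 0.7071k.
[[-1, 0, 0], [0, 0, -1], [0, -1, 0]]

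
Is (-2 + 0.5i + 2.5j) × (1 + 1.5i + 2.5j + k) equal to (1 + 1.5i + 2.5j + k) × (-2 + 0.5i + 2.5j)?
No: pq = -9 - 3j - 4.5k ≠ -9 - 5i - 2j + 0.5k = qp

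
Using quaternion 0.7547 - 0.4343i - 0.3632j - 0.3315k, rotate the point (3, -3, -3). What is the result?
(-0.118, -4.453, 2.676)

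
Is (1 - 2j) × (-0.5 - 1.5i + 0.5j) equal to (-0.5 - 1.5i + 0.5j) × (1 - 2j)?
No: pq = 0.5 - 1.5i + 1.5j - 3k ≠ 0.5 - 1.5i + 1.5j + 3k = qp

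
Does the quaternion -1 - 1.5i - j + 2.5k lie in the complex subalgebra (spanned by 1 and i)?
No. The quaternion -1 - 1.5i - j + 2.5k has j-coefficient y = -1 and k-coefficient z = 2.5, not both zero, so it does not lie in the complex subalgebra spanned by 1 and i.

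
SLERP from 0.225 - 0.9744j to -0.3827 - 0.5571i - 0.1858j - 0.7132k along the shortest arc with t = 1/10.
0.1629 - 0.0823i - 0.9776j - 0.1053k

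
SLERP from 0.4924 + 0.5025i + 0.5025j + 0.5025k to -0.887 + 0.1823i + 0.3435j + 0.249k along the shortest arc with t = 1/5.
0.7291 + 0.4175i + 0.369j + 0.3974k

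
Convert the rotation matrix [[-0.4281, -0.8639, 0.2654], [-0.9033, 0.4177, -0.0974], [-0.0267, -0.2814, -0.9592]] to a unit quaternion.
0.0872 - 0.5276i + 0.8374j - 0.1131k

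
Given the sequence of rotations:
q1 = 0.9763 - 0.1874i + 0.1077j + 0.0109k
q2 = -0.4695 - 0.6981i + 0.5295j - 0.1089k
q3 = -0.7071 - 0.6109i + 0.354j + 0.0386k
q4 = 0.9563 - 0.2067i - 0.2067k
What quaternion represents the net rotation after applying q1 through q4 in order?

q2 · q1 = -0.645 - 0.5761i + 0.4944j - 0.0874k
q3 · q2 · q1 = -0.0675 + 0.7514i - 0.6536j - 0.0612k
q4 · q3 · q2 · q1 = 0.0781 + 0.5974i - 0.793j + 0.0905k
0.0781 + 0.5974i - 0.793j + 0.0905k


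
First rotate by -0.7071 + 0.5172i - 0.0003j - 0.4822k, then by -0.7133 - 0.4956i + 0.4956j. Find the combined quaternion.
0.7608 - 0.2575i - 0.5892j + 0.0878k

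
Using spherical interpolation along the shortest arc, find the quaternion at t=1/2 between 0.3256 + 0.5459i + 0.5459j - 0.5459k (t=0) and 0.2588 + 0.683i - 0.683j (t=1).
0.3969 + 0.8345i - 0.0931j - 0.3707k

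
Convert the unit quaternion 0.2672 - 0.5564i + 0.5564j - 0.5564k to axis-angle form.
axis = (-√3/3, √3/3, -√3/3), θ = 149°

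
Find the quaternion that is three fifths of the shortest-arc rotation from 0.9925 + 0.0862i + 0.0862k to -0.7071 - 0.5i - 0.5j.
0.8782 + 0.3552i + 0.318j + 0.0372k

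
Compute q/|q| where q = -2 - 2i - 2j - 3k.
-0.4364 - 0.4364i - 0.4364j - 0.6547k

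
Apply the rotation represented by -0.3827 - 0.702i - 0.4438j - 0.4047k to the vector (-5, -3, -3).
(-5.056, -3.19, -2.694)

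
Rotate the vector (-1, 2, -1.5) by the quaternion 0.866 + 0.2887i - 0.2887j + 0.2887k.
(-1.5, 2, -1)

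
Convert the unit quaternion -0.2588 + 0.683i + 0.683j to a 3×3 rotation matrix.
[[0.067, 0.933, -0.3535], [0.933, 0.067, 0.3535], [0.3535, -0.3535, -0.866]]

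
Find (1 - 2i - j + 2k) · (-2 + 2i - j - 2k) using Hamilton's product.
5 + 10i + j - 2k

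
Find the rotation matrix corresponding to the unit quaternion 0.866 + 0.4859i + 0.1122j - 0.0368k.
[[0.9721, 0.1728, 0.1586], [0.0453, 0.5251, -0.8498], [-0.2301, 0.8333, 0.5026]]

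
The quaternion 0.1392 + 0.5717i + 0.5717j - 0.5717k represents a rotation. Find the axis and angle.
axis = (√3/3, √3/3, -√3/3), θ = 164°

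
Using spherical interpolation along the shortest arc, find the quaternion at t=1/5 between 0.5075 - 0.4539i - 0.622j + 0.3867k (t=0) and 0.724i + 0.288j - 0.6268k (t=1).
0.4193 - 0.5327i - 0.5766j + 0.456k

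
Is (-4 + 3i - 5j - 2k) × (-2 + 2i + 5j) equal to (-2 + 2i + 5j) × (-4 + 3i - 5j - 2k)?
No: pq = 27 - 4i - 14j + 29k ≠ 27 - 24i - 6j - 21k = qp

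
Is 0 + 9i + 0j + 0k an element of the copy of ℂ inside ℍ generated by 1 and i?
Yes. The quaternion 9i has j- and k-coefficients y = z = 0, so it lies in the complex subalgebra spanned by 1 and i.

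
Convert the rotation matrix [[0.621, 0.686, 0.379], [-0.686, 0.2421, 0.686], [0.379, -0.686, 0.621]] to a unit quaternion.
0.7881 - 0.4353i - 0.4353k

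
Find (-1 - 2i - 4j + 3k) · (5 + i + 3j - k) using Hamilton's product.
12 - 16i - 22j + 14k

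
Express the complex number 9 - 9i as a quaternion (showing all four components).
9 - 9i + 0j + 0k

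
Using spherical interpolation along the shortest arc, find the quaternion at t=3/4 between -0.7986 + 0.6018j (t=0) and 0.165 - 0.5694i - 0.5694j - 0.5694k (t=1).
-0.3766 + 0.4673i + 0.6491j + 0.4673k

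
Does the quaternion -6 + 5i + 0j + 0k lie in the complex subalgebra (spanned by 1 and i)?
Yes. The quaternion -6 + 5i has j- and k-coefficients y = z = 0, so it lies in the complex subalgebra spanned by 1 and i.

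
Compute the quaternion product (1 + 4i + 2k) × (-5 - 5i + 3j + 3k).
9 - 31i - 19j + 5k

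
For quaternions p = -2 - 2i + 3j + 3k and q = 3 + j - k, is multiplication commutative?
No: pq = -6 - 12i + 5j + 9k ≠ -6 + 9j + 13k = qp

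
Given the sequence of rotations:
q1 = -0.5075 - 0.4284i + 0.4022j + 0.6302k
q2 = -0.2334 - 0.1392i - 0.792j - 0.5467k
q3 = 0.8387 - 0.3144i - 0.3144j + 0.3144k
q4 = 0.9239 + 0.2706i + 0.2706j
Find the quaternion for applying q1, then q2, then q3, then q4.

q2 · q1 = 0.7219 - 0.1086i + 0.63j - 0.2649k
q3 · q2 · q1 = 0.8527 - 0.4328i + 0.184j - 0.2274k
q4 · q3 · q2 · q1 = 0.8551 - 0.2307i + 0.4623j - 0.0432k
0.8551 - 0.2307i + 0.4623j - 0.0432k


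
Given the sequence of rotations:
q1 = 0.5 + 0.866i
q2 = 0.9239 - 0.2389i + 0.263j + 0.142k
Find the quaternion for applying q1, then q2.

q2 · q1 = 0.6688 + 0.6806i + 0.2545j - 0.1568k
0.6688 + 0.6806i + 0.2545j - 0.1568k


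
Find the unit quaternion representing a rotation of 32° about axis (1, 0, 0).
0.9613 + 0.2756i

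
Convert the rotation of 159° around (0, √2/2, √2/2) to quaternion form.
0.1822 + 0.6953j + 0.6953k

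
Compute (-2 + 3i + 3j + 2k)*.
-2 - 3i - 3j - 2k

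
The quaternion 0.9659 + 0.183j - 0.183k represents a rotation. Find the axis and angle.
axis = (0, √2/2, -√2/2), θ = π/6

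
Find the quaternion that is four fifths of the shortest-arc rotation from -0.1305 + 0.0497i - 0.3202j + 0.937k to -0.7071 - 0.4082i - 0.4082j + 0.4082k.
-0.6288 - 0.334i - 0.4198j + 0.5628k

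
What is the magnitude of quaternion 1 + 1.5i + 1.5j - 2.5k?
3.428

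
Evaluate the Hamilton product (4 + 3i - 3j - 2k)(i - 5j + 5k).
-8 - 21i - 37j + 8k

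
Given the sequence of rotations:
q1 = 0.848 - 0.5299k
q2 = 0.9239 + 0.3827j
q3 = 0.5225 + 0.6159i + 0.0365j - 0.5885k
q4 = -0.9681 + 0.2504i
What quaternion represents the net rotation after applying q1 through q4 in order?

q2 · q1 = 0.7835 - 0.2028i + 0.3245j - 0.4896k
q3 · q2 · q1 = 0.2343 + 0.5497i + 0.619j - 0.5096k
q4 · q3 · q2 · q1 = -0.3645 - 0.4735i - 0.4717j + 0.6483k
-0.3645 - 0.4735i - 0.4717j + 0.6483k


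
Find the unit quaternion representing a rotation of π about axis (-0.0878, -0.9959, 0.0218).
-0.0878i - 0.9959j + 0.0218k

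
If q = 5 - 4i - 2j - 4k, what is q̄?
5 + 4i + 2j + 4k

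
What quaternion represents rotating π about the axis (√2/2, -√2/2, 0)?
0.7071i - 0.7071j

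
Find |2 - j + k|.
√6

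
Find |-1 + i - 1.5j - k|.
2.291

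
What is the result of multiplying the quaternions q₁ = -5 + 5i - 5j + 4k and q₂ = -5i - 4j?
5 + 41i - 45k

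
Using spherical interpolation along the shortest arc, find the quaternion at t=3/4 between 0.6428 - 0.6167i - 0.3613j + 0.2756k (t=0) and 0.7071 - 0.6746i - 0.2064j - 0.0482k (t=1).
0.6999 - 0.6687i - 0.2487j + 0.0339k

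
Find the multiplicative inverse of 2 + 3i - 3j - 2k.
0.0769 - 0.1154i + 0.1154j + 0.0769k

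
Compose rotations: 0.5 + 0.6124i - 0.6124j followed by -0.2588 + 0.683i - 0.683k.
-0.5477 - 0.2353i - 0.2598j - 0.7598k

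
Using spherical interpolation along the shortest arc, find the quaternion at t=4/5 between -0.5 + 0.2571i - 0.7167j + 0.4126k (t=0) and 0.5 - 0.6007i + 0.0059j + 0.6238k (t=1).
-0.6002 + 0.6238i - 0.2084j - 0.4552k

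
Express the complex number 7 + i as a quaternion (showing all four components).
7 + i + 0j + 0k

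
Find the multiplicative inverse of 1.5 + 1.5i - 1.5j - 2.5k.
0.1154 - 0.1154i + 0.1154j + 0.1923k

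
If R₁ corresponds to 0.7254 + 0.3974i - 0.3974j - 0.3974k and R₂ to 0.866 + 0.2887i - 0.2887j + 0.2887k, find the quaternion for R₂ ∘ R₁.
0.5135 + 0.783i - 0.3241j - 0.1347k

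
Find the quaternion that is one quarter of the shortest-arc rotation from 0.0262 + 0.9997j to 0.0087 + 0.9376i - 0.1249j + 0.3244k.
0.0202 - 0.3342i + 0.9352j - 0.1156k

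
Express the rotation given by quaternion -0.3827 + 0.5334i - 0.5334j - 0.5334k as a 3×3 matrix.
[[-0.1381, -0.9773, -0.1608], [-0.1608, -0.1381, 0.9773], [-0.9773, 0.1608, -0.1381]]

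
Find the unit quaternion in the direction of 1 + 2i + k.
0.4082 + 0.8165i + 0.4082k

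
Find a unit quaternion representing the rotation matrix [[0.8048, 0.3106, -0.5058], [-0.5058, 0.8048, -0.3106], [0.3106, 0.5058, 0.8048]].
0.9239 + 0.2209i - 0.2209j - 0.2209k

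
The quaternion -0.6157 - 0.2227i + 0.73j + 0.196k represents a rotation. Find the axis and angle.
axis = (-0.2826, 0.9264, 0.2487), θ = 256°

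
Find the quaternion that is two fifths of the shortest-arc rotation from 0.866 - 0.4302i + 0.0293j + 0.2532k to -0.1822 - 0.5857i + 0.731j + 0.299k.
0.552 - 0.6351i + 0.4121j + 0.3494k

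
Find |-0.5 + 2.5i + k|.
2.739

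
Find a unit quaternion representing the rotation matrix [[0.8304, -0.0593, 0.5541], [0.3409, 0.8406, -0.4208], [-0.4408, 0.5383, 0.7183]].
0.9205 + 0.2605i + 0.2702j + 0.1087k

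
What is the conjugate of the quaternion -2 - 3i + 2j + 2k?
-2 + 3i - 2j - 2k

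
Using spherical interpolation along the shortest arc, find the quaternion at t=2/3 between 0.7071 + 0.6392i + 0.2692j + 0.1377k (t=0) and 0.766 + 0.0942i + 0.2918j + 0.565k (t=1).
0.7901 + 0.2958i + 0.3009j + 0.4447k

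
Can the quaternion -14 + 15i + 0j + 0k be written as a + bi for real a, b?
Yes. The quaternion -14 + 15i has j- and k-coefficients y = z = 0, so it lies in the complex subalgebra spanned by 1 and i.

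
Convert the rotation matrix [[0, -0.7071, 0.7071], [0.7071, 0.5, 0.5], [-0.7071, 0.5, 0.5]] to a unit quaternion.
0.7071 + 0.5j + 0.5k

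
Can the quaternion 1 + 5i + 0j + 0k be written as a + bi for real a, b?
Yes. The quaternion 1 + 5i has j- and k-coefficients y = z = 0, so it lies in the complex subalgebra spanned by 1 and i.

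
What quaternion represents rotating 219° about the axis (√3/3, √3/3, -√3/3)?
-0.3338 + 0.5442i + 0.5442j - 0.5442k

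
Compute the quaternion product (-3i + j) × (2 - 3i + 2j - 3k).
-11 - 9i - 7j - 3k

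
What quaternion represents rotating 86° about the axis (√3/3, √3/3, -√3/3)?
0.7314 + 0.3938i + 0.3938j - 0.3938k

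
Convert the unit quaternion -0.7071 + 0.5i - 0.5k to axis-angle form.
axis = (√2/2, 0, -√2/2), θ = 3π/2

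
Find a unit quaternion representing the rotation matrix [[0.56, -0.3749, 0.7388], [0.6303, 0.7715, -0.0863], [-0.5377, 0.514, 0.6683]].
0.866 + 0.1733i + 0.3685j + 0.2902k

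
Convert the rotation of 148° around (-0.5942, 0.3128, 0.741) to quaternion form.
0.2756 - 0.5712i + 0.3007j + 0.7123k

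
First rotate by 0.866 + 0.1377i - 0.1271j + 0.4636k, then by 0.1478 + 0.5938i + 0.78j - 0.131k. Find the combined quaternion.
0.2061 + 0.8795i + 0.3634j - 0.2278k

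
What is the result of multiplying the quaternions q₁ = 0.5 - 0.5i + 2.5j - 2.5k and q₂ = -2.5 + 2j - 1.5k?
-10 + 2.5i - 6j + 4.5k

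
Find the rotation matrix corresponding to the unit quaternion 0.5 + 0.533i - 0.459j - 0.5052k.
[[0.0682, 0.0159, -0.9975], [-0.9945, -0.0786, -0.0692], [-0.0795, 0.9968, 0.0105]]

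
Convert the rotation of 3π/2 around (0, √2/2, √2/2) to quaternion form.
-0.7071 + 0.5j + 0.5k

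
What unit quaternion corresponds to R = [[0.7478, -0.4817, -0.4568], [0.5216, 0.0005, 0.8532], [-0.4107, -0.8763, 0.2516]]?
0.7071 - 0.6115i - 0.0163j + 0.3547k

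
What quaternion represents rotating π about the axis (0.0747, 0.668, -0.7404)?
0.0747i + 0.668j - 0.7404k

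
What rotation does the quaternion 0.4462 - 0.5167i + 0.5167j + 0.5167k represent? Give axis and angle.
axis = (-√3/3, √3/3, √3/3), θ = 127°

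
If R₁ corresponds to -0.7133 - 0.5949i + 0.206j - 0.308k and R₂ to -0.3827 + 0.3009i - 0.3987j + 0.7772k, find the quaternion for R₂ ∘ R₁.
0.7735 - 0.0243i - 0.1641j - 0.6117k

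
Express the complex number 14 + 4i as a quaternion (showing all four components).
14 + 4i + 0j + 0k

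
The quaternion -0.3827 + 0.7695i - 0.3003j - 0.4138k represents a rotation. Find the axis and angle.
axis = (0.8329, -0.325, -0.4479), θ = 5π/4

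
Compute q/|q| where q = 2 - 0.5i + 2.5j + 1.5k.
0.5601 - 0.14i + 0.7001j + 0.4201k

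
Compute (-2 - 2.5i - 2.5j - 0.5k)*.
-2 + 2.5i + 2.5j + 0.5k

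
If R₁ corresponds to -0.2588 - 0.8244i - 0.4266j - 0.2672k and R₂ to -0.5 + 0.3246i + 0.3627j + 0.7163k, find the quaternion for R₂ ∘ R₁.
0.7431 + 0.5369i - 0.3844j + 0.1088k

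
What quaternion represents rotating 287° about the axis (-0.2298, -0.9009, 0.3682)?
-0.8039 - 0.1367i - 0.5359j + 0.219k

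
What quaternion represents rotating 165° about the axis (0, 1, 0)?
0.1305 + 0.9914j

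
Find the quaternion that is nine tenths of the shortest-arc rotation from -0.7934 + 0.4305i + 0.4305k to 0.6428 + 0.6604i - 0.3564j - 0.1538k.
-0.7181 - 0.5722i + 0.3397j + 0.2038k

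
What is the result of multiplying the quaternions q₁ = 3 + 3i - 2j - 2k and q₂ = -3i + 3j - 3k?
9 + 3i + 24j - 6k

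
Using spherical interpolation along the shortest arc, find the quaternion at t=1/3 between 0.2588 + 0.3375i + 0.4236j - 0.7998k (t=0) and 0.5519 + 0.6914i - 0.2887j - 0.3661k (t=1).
0.404 + 0.5158i + 0.1988j - 0.7288k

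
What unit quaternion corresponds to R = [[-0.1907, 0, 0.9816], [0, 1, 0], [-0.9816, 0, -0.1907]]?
0.6361 + 0.7716j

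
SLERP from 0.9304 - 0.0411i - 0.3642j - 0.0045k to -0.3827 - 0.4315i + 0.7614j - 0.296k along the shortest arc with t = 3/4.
0.5714 + 0.333i - 0.7122j + 0.2352k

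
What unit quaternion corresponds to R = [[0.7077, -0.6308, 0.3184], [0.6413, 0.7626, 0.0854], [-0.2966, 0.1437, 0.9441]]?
0.9239 + 0.0158i + 0.1664j + 0.3442k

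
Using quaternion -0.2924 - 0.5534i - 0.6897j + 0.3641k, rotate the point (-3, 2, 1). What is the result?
(2.602, -2.232, 1.498)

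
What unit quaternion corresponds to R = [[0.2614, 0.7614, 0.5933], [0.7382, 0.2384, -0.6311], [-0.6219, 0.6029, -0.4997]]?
0.5 + 0.617i + 0.6076j - 0.0116k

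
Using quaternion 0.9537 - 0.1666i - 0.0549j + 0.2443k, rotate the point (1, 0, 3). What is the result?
(0.316, 1.357, 2.839)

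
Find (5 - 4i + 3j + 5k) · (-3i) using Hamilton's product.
-12 - 15i - 15j + 9k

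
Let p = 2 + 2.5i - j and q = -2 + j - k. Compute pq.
-3 - 4i + 6.5j + 0.5k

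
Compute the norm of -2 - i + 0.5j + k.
2.5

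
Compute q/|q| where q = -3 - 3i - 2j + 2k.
-0.5883 - 0.5883i - 0.3922j + 0.3922k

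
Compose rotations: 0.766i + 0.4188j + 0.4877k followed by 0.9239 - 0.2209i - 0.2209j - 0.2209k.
0.3695 + 0.6925i + 0.3255j + 0.5273k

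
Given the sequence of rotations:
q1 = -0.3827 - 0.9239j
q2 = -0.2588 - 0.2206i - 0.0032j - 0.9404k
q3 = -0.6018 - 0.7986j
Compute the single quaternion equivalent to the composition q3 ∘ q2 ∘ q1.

q2 · q1 = 0.0961 - 0.7844i + 0.2403j + 0.5637k
q3 · q2 · q1 = 0.1341 + 0.0219i - 0.2214j - 0.9657k
0.1341 + 0.0219i - 0.2214j - 0.9657k


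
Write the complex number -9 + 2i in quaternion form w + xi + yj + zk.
-9 + 2i + 0j + 0k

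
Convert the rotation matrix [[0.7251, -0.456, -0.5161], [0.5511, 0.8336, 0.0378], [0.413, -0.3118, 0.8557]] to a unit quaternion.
0.9239 - 0.0946i - 0.2514j + 0.2725k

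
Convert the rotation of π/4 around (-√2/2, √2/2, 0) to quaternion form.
0.9239 - 0.2706i + 0.2706j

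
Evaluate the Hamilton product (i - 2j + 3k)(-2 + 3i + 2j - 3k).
10 - 2i + 16j + 2k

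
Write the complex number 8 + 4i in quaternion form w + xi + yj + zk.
8 + 4i + 0j + 0k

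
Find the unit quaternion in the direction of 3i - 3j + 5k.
0.4575i - 0.4575j + 0.7625k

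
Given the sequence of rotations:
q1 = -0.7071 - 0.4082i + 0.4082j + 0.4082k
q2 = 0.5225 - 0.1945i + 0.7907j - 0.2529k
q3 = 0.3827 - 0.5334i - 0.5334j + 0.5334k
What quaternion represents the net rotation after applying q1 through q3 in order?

q2 · q1 = -0.6684 + 0.3502i - 0.1632j + 0.6355k
q3 · q2 · q1 = -0.495 + 0.2386i + 0.8198j + 0.1605k
-0.495 + 0.2386i + 0.8198j + 0.1605k


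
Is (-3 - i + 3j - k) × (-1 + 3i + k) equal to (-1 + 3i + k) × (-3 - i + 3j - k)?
No: pq = 7 - 5i - 5j - 11k ≠ 7 - 11i - j + 7k = qp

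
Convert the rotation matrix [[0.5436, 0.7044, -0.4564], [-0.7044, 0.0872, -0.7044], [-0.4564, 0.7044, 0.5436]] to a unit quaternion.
0.7373 + 0.4777i - 0.4777k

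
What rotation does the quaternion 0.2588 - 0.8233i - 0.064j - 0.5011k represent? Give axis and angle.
axis = (-0.8523, -0.0663, -0.5188), θ = 5π/6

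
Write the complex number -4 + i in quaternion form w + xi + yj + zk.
-4 + i + 0j + 0k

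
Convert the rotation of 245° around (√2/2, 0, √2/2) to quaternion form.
-0.5373 + 0.5964i + 0.5964k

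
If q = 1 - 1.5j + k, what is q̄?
1 + 1.5j - k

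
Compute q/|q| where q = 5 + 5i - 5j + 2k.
0.5625 + 0.5625i - 0.5625j + 0.225k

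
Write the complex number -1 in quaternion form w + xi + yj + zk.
-1 + 0i + 0j + 0k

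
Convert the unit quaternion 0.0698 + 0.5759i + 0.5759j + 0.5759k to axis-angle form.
axis = (√3/3, √3/3, √3/3), θ = 172°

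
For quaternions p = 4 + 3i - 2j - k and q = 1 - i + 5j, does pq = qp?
No: pq = 17 + 4i + 19j + 12k ≠ 17 - 6i + 17j - 14k = qp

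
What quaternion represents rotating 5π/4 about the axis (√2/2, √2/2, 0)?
-0.3827 + 0.6533i + 0.6533j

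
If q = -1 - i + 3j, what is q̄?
-1 + i - 3j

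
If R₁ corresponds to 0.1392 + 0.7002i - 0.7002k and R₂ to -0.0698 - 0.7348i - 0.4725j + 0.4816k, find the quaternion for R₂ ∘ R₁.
0.842 + 0.1797i - 0.2431j + 0.4468k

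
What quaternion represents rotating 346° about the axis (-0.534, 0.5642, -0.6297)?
-0.9925 - 0.0651i + 0.0688j - 0.0767k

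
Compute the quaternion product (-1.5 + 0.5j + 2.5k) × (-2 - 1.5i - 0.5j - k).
5.75 + 3i - 4j - 2.75k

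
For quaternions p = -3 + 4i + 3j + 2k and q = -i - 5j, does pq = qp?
No: pq = 19 + 13i + 13j - 17k ≠ 19 - 7i + 17j + 17k = qp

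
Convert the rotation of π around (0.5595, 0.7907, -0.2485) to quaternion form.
0.5595i + 0.7907j - 0.2485k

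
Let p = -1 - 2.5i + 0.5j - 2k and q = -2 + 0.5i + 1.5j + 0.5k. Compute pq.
3.5 + 7.75i - 2.25j - 0.5k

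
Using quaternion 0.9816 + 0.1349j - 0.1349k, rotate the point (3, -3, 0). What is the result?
(1.987, -3.685, -0.685)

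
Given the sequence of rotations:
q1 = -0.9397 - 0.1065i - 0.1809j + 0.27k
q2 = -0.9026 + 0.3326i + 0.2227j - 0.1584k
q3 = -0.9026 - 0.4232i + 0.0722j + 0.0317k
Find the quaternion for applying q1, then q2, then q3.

q2 · q1 = 0.9666 - 0.1849i - 0.1189j - 0.1313k
q3 · q2 · q1 = -0.938 - 0.2479i + 0.1157j + 0.2128k
-0.938 - 0.2479i + 0.1157j + 0.2128k


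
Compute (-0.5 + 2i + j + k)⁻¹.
-0.08 - 0.32i - 0.16j - 0.16k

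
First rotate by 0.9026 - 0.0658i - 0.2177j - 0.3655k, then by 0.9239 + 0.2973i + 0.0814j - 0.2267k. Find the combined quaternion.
0.7883 + 0.1284i - 0.0041j - 0.6017k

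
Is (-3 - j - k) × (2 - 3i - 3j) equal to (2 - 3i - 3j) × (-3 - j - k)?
No: pq = -9 + 6i + 10j - 5k ≠ -9 + 12i + 4j + k = qp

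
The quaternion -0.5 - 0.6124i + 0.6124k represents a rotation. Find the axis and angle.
axis = (-√2/2, 0, √2/2), θ = 4π/3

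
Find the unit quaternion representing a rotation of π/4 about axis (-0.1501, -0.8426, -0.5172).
0.9239 - 0.0574i - 0.3224j - 0.1979k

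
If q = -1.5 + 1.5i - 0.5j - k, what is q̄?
-1.5 - 1.5i + 0.5j + k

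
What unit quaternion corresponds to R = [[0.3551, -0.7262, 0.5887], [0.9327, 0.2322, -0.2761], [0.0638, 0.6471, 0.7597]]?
0.766 + 0.3013i + 0.1713j + 0.5414k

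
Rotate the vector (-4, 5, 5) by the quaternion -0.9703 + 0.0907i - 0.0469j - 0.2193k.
(-5.512, 3.751, 4.642)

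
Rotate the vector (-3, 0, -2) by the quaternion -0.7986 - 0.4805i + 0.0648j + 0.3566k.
(-1.319, 3.338, -0.342)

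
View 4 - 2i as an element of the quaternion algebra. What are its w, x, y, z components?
4 - 2i + 0j + 0k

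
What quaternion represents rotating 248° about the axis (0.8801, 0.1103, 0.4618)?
-0.5592 + 0.7296i + 0.0914j + 0.3828k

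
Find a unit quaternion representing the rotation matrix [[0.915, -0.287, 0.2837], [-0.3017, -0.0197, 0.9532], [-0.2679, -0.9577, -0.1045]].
0.6691 - 0.714i + 0.2061j - 0.0055k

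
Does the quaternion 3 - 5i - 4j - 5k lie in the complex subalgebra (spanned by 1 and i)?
No. The quaternion 3 - 5i - 4j - 5k has j-coefficient y = -4 and k-coefficient z = -5, not both zero, so it does not lie in the complex subalgebra spanned by 1 and i.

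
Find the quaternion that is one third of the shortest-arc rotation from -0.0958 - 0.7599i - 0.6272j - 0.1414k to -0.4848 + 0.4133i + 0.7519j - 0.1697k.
0.1093 - 0.6872i - 0.7172j - 0.0379k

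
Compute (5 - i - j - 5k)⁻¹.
0.0962 + 0.0192i + 0.0192j + 0.0962k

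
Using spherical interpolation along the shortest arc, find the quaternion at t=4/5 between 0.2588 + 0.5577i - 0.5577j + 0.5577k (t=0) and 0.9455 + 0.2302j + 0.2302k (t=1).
0.92 + 0.1505i + 0.0565j + 0.3575k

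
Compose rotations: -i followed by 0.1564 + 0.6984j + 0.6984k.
-0.1564i - 0.6984j + 0.6984k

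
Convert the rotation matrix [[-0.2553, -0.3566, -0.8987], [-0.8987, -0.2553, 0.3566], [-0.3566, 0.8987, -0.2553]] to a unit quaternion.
-0.2419 - 0.5602i + 0.5602j + 0.5602k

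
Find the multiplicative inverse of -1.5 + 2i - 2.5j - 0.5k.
-0.1176 - 0.1569i + 0.1961j + 0.0392k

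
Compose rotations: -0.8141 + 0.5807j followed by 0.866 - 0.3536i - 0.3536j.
-0.4997 + 0.2879i + 0.7908j - 0.2053k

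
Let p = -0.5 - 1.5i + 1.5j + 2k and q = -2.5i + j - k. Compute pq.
-3.25 - 2.25i - 7j + 2.75k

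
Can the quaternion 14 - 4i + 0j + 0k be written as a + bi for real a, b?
Yes. The quaternion 14 - 4i has j- and k-coefficients y = z = 0, so it lies in the complex subalgebra spanned by 1 and i.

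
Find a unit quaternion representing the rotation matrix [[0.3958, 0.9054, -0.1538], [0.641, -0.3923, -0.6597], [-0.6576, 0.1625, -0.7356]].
0.2588 + 0.7943i + 0.4867j - 0.2554k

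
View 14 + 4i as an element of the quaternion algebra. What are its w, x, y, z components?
14 + 4i + 0j + 0k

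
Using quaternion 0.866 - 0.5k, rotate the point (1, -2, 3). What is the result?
(-1.232, -1.866, 3)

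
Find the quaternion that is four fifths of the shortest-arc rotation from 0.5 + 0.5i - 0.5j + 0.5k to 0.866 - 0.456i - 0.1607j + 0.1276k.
0.8913 - 0.2735i - 0.2699j + 0.2407k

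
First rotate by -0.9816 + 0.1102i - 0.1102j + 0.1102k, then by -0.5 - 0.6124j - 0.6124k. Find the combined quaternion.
0.4908 - 0.1901i + 0.5887j + 0.6135k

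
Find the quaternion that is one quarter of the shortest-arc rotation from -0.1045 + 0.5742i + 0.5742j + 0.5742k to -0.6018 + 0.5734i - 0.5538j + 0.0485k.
-0.3108 + 0.7217i + 0.315j + 0.5323k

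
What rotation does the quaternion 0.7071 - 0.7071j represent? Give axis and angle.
axis = (0, -1, 0), θ = π/2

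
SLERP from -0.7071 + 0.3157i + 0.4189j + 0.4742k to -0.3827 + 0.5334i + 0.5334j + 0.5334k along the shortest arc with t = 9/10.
-0.4191 + 0.5152i + 0.5258j + 0.5315k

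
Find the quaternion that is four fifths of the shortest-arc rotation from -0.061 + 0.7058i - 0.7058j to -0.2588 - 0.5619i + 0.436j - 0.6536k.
0.2021 + 0.6256i - 0.5206j + 0.5448k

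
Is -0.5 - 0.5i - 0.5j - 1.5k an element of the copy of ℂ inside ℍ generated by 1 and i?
No. The quaternion -0.5 - 0.5i - 0.5j - 1.5k has j-coefficient y = -0.5 and k-coefficient z = -1.5, not both zero, so it does not lie in the complex subalgebra spanned by 1 and i.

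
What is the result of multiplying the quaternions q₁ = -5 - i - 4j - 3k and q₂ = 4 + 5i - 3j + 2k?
-21 - 46i - 14j + k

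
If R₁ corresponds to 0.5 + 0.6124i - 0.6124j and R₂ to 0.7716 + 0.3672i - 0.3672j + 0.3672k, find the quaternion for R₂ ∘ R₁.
-0.0639 + 0.881i - 0.4313j + 0.1836k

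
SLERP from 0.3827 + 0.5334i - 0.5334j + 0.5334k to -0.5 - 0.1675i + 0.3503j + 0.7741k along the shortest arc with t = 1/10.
0.4508 + 0.5482i - 0.5759j + 0.4058k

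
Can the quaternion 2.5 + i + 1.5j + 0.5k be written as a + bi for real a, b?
No. The quaternion 2.5 + i + 1.5j + 0.5k has j-coefficient y = 1.5 and k-coefficient z = 0.5, not both zero, so it does not lie in the complex subalgebra spanned by 1 and i.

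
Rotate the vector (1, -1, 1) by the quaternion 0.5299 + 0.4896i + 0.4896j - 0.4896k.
(-0.918, -1.079, -0.997)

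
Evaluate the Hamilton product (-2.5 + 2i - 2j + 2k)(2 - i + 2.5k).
-8 + 1.5i - 11j - 4.25k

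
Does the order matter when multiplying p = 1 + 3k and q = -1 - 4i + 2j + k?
Yes: pq = -4 - 10i - 10j - 2k ≠ -4 + 2i + 14j - 2k = qp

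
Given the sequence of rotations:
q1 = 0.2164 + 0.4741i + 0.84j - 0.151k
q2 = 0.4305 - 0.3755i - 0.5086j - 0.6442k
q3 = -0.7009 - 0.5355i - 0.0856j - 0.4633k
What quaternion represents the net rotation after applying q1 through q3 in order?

q2 · q1 = 0.6011 + 0.7408i - 0.1106j - 0.2787k
q3 · q2 · q1 = -0.1632 - 0.8685i - 0.4664j + 0.0395k
-0.1632 - 0.8685i - 0.4664j + 0.0395k


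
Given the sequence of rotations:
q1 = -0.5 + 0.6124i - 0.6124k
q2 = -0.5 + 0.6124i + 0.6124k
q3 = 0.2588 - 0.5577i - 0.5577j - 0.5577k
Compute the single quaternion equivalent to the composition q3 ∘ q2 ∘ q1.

q2 · q1 = 0.25 - 0.6124i + 0.7501j
q3 · q2 · q1 = 0.1415 + 0.1204i + 0.3962j - 0.8993k
0.1415 + 0.1204i + 0.3962j - 0.8993k


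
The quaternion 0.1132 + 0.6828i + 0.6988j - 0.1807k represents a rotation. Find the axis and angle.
axis = (0.6872, 0.7033, -0.1819), θ = 167°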